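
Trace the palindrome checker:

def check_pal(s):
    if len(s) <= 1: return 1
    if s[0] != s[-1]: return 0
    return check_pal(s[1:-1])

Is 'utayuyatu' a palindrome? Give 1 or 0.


check_pal('utayuyatu'): s[0]='u' == s[-1]='u' -> check check_pal('tayuyat')
check_pal('tayuyat'): s[0]='t' == s[-1]='t' -> check check_pal('ayuya')
check_pal('ayuya'): s[0]='a' == s[-1]='a' -> check check_pal('yuy')
check_pal('yuy'): s[0]='y' == s[-1]='y' -> check check_pal('u')
check_pal('u'): len <= 1 -> return 1  (base case)
Result: 1 (palindrome)

1


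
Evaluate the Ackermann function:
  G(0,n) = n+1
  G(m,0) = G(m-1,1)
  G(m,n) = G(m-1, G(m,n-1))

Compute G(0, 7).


G(0, 7) = 8
Result: G(0, 7) = 8

8


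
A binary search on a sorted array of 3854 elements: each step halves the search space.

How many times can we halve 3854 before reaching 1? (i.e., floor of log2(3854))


3854 / 2 = 1927
1927 / 2 = 963
963 / 2 = 481
481 / 2 = 240
240 / 2 = 120
120 / 2 = 60
60 / 2 = 30
30 / 2 = 15
15 / 2 = 7
7 / 2 = 3
3 / 2 = 1
Reached 1 after 11 halvings

11


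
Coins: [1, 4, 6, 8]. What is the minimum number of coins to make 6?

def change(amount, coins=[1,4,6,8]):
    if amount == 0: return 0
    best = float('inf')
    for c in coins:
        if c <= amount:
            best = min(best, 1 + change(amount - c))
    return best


Building up with DP:
change(0) = 0
change(1) = min(1+change(0)=1+0=1) = 1
change(2) = min(1+change(1)=1+1=2) = 2
change(3) = min(1+change(2)=1+2=3) = 3
change(4) = min(1+change(3)=1+3=4, 1+change(0)=1+0=1) = 1
change(5) = min(1+change(4)=1+1=2, 1+change(1)=1+1=2) = 2
change(6) = min(1+change(5)=1+2=3, 1+change(2)=1+2=3, 1+change(0)=1+0=1) = 1

1


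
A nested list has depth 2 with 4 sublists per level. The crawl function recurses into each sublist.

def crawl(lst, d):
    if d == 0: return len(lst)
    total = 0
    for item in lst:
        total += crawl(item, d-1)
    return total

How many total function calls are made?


At depth 0 (root): 1 call
At depth 1: each of 1 parents calls crawl on 4 children = 4 calls
At depth 2: each of 4 parents calls crawl on 4 children = 16 calls
Total: 1 + 4 + 16 = 21

21


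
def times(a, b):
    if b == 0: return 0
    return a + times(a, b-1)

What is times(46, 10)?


times(46, 10) = 46 + times(46, 9)
times(46, 9) = 46 + times(46, 8)
times(46, 8) = 46 + times(46, 7)
times(46, 7) = 46 + times(46, 6)
times(46, 6) = 46 + times(46, 5)
times(46, 5) = 46 + times(46, 4)
times(46, 4) = 46 + times(46, 3)
times(46, 3) = 46 + times(46, 2)
times(46, 2) = 46 + times(46, 1)
times(46, 1) = 46 + times(46, 0)
times(46, 0) = 0  (base case)
Total: 46 + 46 + 46 + 46 + 46 + 46 + 46 + 46 + 46 + 46 + 0 = 460

460


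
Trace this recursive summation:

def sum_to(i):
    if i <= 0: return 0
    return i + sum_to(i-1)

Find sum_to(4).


sum_to(4)
= 4 + 3 + 2 + 1 + sum_to(0)
= 4 + 3 + 2 + 1 + 0
= 10

10


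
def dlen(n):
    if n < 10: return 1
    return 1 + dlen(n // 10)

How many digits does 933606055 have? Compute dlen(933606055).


dlen(933606055) = 1 + dlen(93360605)
dlen(93360605) = 1 + dlen(9336060)
dlen(9336060) = 1 + dlen(933606)
dlen(933606) = 1 + dlen(93360)
dlen(93360) = 1 + dlen(9336)
dlen(9336) = 1 + dlen(933)
dlen(933) = 1 + dlen(93)
dlen(93) = 1 + dlen(9)
dlen(9) = 1  (base case: 9 < 10)
Unwinding: 1 + 1 + 1 + 1 + 1 + 1 + 1 + 1 + 1 = 9

9


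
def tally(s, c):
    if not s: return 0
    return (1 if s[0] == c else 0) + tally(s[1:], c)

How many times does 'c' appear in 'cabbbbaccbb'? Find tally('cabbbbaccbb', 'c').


s[0]='c' == 'c' -> 1
s[0]='a' != 'c' -> 0
s[0]='b' != 'c' -> 0
s[0]='b' != 'c' -> 0
s[0]='b' != 'c' -> 0
s[0]='b' != 'c' -> 0
s[0]='a' != 'c' -> 0
s[0]='c' == 'c' -> 1
s[0]='c' == 'c' -> 1
s[0]='b' != 'c' -> 0
s[0]='b' != 'c' -> 0
Sum: 1 + 0 + 0 + 0 + 0 + 0 + 0 + 1 + 1 + 0 + 0 = 3

3


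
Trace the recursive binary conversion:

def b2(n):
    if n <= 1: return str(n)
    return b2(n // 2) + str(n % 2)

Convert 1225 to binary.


b2(1225) = b2(612) + '1'
b2(612) = b2(306) + '0'
b2(306) = b2(153) + '0'
b2(153) = b2(76) + '1'
b2(76) = b2(38) + '0'
b2(38) = b2(19) + '0'
b2(19) = b2(9) + '1'
b2(9) = b2(4) + '1'
b2(4) = b2(2) + '0'
b2(2) = b2(1) + '0'
b2(1) = '1'  (base case)
Concatenating: '1' + '0' + '0' + '1' + '1' + '0' + '0' + '1' + '0' + '0' + '1' = '10011001001'

10011001001


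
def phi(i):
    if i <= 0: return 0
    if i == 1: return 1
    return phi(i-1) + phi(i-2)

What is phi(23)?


Computing phi(23) bottom-up:
phi(0) = 0
phi(1) = 1
phi(2) = phi(1) + phi(0) = 1 + 0 = 1
phi(3) = phi(2) + phi(1) = 1 + 1 = 2
phi(4) = phi(3) + phi(2) = 2 + 1 = 3
phi(5) = phi(4) + phi(3) = 3 + 2 = 5
phi(6) = phi(5) + phi(4) = 5 + 3 = 8
phi(7) = phi(6) + phi(5) = 8 + 5 = 13
phi(8) = phi(7) + phi(6) = 13 + 8 = 21
phi(9) = phi(8) + phi(7) = 21 + 13 = 34
phi(10) = phi(9) + phi(8) = 34 + 21 = 55
phi(11) = phi(10) + phi(9) = 55 + 34 = 89
phi(12) = phi(11) + phi(10) = 89 + 55 = 144
phi(13) = phi(12) + phi(11) = 144 + 89 = 233
phi(14) = phi(13) + phi(12) = 233 + 144 = 377
phi(15) = phi(14) + phi(13) = 377 + 233 = 610
phi(16) = phi(15) + phi(14) = 610 + 377 = 987
phi(17) = phi(16) + phi(15) = 987 + 610 = 1597
phi(18) = phi(17) + phi(16) = 1597 + 987 = 2584
phi(19) = phi(18) + phi(17) = 2584 + 1597 = 4181
phi(20) = phi(19) + phi(18) = 4181 + 2584 = 6765
phi(21) = phi(20) + phi(19) = 6765 + 4181 = 10946
phi(22) = phi(21) + phi(20) = 10946 + 6765 = 17711
phi(23) = phi(22) + phi(21) = 17711 + 10946 = 28657

28657


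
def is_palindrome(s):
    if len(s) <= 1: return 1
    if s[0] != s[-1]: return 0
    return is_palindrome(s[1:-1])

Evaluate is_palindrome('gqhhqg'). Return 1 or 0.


is_palindrome('gqhhqg'): s[0]='g' == s[-1]='g' -> check is_palindrome('qhhq')
is_palindrome('qhhq'): s[0]='q' == s[-1]='q' -> check is_palindrome('hh')
is_palindrome('hh'): s[0]='h' == s[-1]='h' -> check is_palindrome('')
is_palindrome(''): len <= 1 -> return 1  (base case)
Result: 1 (palindrome)

1


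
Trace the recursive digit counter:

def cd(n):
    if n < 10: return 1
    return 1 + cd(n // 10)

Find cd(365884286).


cd(365884286) = 1 + cd(36588428)
cd(36588428) = 1 + cd(3658842)
cd(3658842) = 1 + cd(365884)
cd(365884) = 1 + cd(36588)
cd(36588) = 1 + cd(3658)
cd(3658) = 1 + cd(365)
cd(365) = 1 + cd(36)
cd(36) = 1 + cd(3)
cd(3) = 1  (base case: 3 < 10)
Unwinding: 1 + 1 + 1 + 1 + 1 + 1 + 1 + 1 + 1 = 9

9


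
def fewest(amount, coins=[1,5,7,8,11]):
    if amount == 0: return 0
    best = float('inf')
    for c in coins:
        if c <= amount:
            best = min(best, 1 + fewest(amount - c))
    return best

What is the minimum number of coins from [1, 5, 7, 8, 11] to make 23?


Building up with DP:
fewest(0) = 0
fewest(1) = min(1+fewest(0)=1+0=1) = 1
fewest(2) = min(1+fewest(1)=1+1=2) = 2
fewest(3) = min(1+fewest(2)=1+2=3) = 3
fewest(4) = min(1+fewest(3)=1+3=4) = 4
fewest(5) = min(1+fewest(4)=1+4=5, 1+fewest(0)=1+0=1) = 1
fewest(6) = min(1+fewest(5)=1+1=2, 1+fewest(1)=1+1=2) = 2
fewest(7) = min(1+fewest(6)=1+2=3, 1+fewest(2)=1+2=3, 1+fewest(0)=1+0=1) = 1
fewest(8) = min(1+fewest(7)=1+1=2, 1+fewest(3)=1+3=4, 1+fewest(1)=1+1=2, 1+fewest(0)=1+0=1) = 1
fewest(9) = min(1+fewest(8)=1+1=2, 1+fewest(4)=1+4=5, 1+fewest(2)=1+2=3, 1+fewest(1)=1+1=2) = 2
fewest(10) = min(1+fewest(9)=1+2=3, 1+fewest(5)=1+1=2, 1+fewest(3)=1+3=4, 1+fewest(2)=1+2=3) = 2
fewest(11) = min(1+fewest(10)=1+2=3, 1+fewest(6)=1+2=3, 1+fewest(4)=1+4=5, 1+fewest(3)=1+3=4, 1+fewest(0)=1+0=1) = 1
fewest(12) = min(1+fewest(11)=1+1=2, 1+fewest(7)=1+1=2, 1+fewest(5)=1+1=2, 1+fewest(4)=1+4=5, 1+fewest(1)=1+1=2) = 2
fewest(13) = min(1+fewest(12)=1+2=3, 1+fewest(8)=1+1=2, 1+fewest(6)=1+2=3, 1+fewest(5)=1+1=2, 1+fewest(2)=1+2=3) = 2
fewest(14) = min(1+fewest(13)=1+2=3, 1+fewest(9)=1+2=3, 1+fewest(7)=1+1=2, 1+fewest(6)=1+2=3, 1+fewest(3)=1+3=4) = 2
fewest(15) = min(1+fewest(14)=1+2=3, 1+fewest(10)=1+2=3, 1+fewest(8)=1+1=2, 1+fewest(7)=1+1=2, 1+fewest(4)=1+4=5) = 2
fewest(16) = min(1+fewest(15)=1+2=3, 1+fewest(11)=1+1=2, 1+fewest(9)=1+2=3, 1+fewest(8)=1+1=2, 1+fewest(5)=1+1=2) = 2
fewest(17) = min(1+fewest(16)=1+2=3, 1+fewest(12)=1+2=3, 1+fewest(10)=1+2=3, 1+fewest(9)=1+2=3, 1+fewest(6)=1+2=3) = 3
fewest(18) = min(1+fewest(17)=1+3=4, 1+fewest(13)=1+2=3, 1+fewest(11)=1+1=2, 1+fewest(10)=1+2=3, 1+fewest(7)=1+1=2) = 2
fewest(19) = min(1+fewest(18)=1+2=3, 1+fewest(14)=1+2=3, 1+fewest(12)=1+2=3, 1+fewest(11)=1+1=2, 1+fewest(8)=1+1=2) = 2
fewest(20) = min(1+fewest(19)=1+2=3, 1+fewest(15)=1+2=3, 1+fewest(13)=1+2=3, 1+fewest(12)=1+2=3, 1+fewest(9)=1+2=3) = 3
fewest(21) = min(1+fewest(20)=1+3=4, 1+fewest(16)=1+2=3, 1+fewest(14)=1+2=3, 1+fewest(13)=1+2=3, 1+fewest(10)=1+2=3) = 3
fewest(22) = min(1+fewest(21)=1+3=4, 1+fewest(17)=1+3=4, 1+fewest(15)=1+2=3, 1+fewest(14)=1+2=3, 1+fewest(11)=1+1=2) = 2
fewest(23) = min(1+fewest(22)=1+2=3, 1+fewest(18)=1+2=3, 1+fewest(16)=1+2=3, 1+fewest(15)=1+2=3, 1+fewest(12)=1+2=3) = 3

3


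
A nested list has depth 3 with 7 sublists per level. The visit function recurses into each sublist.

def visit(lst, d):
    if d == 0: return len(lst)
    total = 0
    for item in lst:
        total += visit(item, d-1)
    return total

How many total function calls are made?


At depth 0 (root): 1 call
At depth 1: each of 1 parents calls visit on 7 children = 7 calls
At depth 2: each of 7 parents calls visit on 7 children = 49 calls
At depth 3: each of 49 parents calls visit on 7 children = 343 calls
Total: 1 + 7 + 49 + 343 = 400

400


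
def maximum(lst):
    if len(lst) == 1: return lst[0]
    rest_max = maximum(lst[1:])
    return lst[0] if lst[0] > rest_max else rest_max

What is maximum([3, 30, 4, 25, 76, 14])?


maximum([3, 30, 4, 25, 76, 14]): compare 3 with maximum([30, 4, 25, 76, 14])
maximum([30, 4, 25, 76, 14]): compare 30 with maximum([4, 25, 76, 14])
maximum([4, 25, 76, 14]): compare 4 with maximum([25, 76, 14])
maximum([25, 76, 14]): compare 25 with maximum([76, 14])
maximum([76, 14]): compare 76 with maximum([14])
maximum([14]) = 14  (base case)
Compare 76 with 14 -> 76
Compare 25 with 76 -> 76
Compare 4 with 76 -> 76
Compare 30 with 76 -> 76
Compare 3 with 76 -> 76

76


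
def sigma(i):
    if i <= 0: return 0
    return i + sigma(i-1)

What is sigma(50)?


sigma(50)
= 50 + 49 + 48 + 47 + 46 + 45 + 44 + 43 + 42 + 41 + 40 + 39 + 38 + 37 + 36 + 35 + 34 + 33 + 32 + 31 + 30 + 29 + 28 + 27 + 26 + 25 + 24 + 23 + 22 + 21 + 20 + 19 + 18 + 17 + 16 + 15 + 14 + 13 + 12 + 11 + 10 + 9 + 8 + 7 + 6 + 5 + 4 + 3 + 2 + 1 + sigma(0)
= 50 + 49 + 48 + 47 + 46 + 45 + 44 + 43 + 42 + 41 + 40 + 39 + 38 + 37 + 36 + 35 + 34 + 33 + 32 + 31 + 30 + 29 + 28 + 27 + 26 + 25 + 24 + 23 + 22 + 21 + 20 + 19 + 18 + 17 + 16 + 15 + 14 + 13 + 12 + 11 + 10 + 9 + 8 + 7 + 6 + 5 + 4 + 3 + 2 + 1 + 0
= 1275

1275


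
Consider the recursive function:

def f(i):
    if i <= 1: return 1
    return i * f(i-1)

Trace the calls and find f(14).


f(14)
= 14 * f(13)
= 14 * 13 * f(12)
= 14 * 13 * 12 * f(11)
= 14 * 13 * 12 * 11 * f(10)
= 14 * 13 * 12 * 11 * 10 * f(9)
= 14 * 13 * 12 * 11 * 10 * 9 * f(8)
= 14 * 13 * 12 * 11 * 10 * 9 * 8 * f(7)
= 14 * 13 * 12 * 11 * 10 * 9 * 8 * 7 * f(6)
= 14 * 13 * 12 * 11 * 10 * 9 * 8 * 7 * 6 * f(5)
= 14 * 13 * 12 * 11 * 10 * 9 * 8 * 7 * 6 * 5 * f(4)
= 14 * 13 * 12 * 11 * 10 * 9 * 8 * 7 * 6 * 5 * 4 * f(3)
= 14 * 13 * 12 * 11 * 10 * 9 * 8 * 7 * 6 * 5 * 4 * 3 * f(2)
= 14 * 13 * 12 * 11 * 10 * 9 * 8 * 7 * 6 * 5 * 4 * 3 * 2 * f(1)
= 14 * 13 * 12 * 11 * 10 * 9 * 8 * 7 * 6 * 5 * 4 * 3 * 2 * 1
= 87178291200

87178291200


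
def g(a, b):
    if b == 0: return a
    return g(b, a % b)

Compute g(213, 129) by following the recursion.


g(213, 129) = g(129, 84)
g(129, 84) = g(84, 45)
g(84, 45) = g(45, 39)
g(45, 39) = g(39, 6)
g(39, 6) = g(6, 3)
g(6, 3) = g(3, 0)
g(3, 0) = 3  (base case)

3


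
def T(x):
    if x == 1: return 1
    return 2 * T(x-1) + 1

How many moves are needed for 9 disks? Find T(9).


T(9) = 2 * T(8) + 1
T(8) = 2 * T(7) + 1
T(7) = 2 * T(6) + 1
T(6) = 2 * T(5) + 1
T(5) = 2 * T(4) + 1
T(4) = 2 * T(3) + 1
T(3) = 2 * T(2) + 1
T(2) = 2 * T(1) + 1
T(1) = 1  (base case)
T(2) = 2 * 1 + 1 = 3
T(3) = 2 * 3 + 1 = 7
T(4) = 2 * 7 + 1 = 15
T(5) = 2 * 15 + 1 = 31
T(6) = 2 * 31 + 1 = 63
T(7) = 2 * 63 + 1 = 127
T(8) = 2 * 127 + 1 = 255
T(9) = 2 * 255 + 1 = 511

511


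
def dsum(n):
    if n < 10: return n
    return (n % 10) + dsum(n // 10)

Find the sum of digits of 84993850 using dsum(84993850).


dsum(84993850) = 0 + dsum(8499385)
dsum(8499385) = 5 + dsum(849938)
dsum(849938) = 8 + dsum(84993)
dsum(84993) = 3 + dsum(8499)
dsum(8499) = 9 + dsum(849)
dsum(849) = 9 + dsum(84)
dsum(84) = 4 + dsum(8)
dsum(8) = 8  (base case)
Total: 0 + 5 + 8 + 3 + 9 + 9 + 4 + 8 = 46

46


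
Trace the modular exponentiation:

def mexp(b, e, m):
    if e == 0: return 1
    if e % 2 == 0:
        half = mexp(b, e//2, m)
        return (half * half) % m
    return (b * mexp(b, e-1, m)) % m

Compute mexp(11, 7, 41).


mexp(11, 7, 41): e is odd, compute mexp(11, 6, 41)
  mexp(11, 6, 41): e is even, compute mexp(11, 3, 41)
    mexp(11, 3, 41): e is odd, compute mexp(11, 2, 41)
      mexp(11, 2, 41): e is even, compute mexp(11, 1, 41)
        mexp(11, 1, 41): e is odd, compute mexp(11, 0, 41)
          mexp(11, 0, 41) = 1
        (11 * 1) % 41 = 11
      half=11, (11*11) % 41 = 39
    (11 * 39) % 41 = 19
  half=19, (19*19) % 41 = 33
(11 * 33) % 41 = 35

35


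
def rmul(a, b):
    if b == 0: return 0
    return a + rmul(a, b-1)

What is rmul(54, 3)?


rmul(54, 3) = 54 + rmul(54, 2)
rmul(54, 2) = 54 + rmul(54, 1)
rmul(54, 1) = 54 + rmul(54, 0)
rmul(54, 0) = 0  (base case)
Total: 54 + 54 + 54 + 0 = 162

162


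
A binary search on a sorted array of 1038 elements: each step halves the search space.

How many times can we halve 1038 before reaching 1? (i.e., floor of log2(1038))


1038 / 2 = 519
519 / 2 = 259
259 / 2 = 129
129 / 2 = 64
64 / 2 = 32
32 / 2 = 16
16 / 2 = 8
8 / 2 = 4
4 / 2 = 2
2 / 2 = 1
Reached 1 after 10 halvings

10


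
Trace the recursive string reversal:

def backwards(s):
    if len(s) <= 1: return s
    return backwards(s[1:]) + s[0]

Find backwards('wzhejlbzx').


backwards('wzhejlbzx') = backwards('zhejlbzx') + 'w'
backwards('zhejlbzx') = backwards('hejlbzx') + 'z'
backwards('hejlbzx') = backwards('ejlbzx') + 'h'
backwards('ejlbzx') = backwards('jlbzx') + 'e'
backwards('jlbzx') = backwards('lbzx') + 'j'
backwards('lbzx') = backwards('bzx') + 'l'
backwards('bzx') = backwards('zx') + 'b'
backwards('zx') = backwards('x') + 'z'
backwards('x') = 'x'  (base case)
Concatenating: 'x' + 'z' + 'b' + 'l' + 'j' + 'e' + 'h' + 'z' + 'w' = 'xzbljehzw'

xzbljehzw


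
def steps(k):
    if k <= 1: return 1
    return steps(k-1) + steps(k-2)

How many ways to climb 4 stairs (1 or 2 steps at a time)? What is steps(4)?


Building up from base cases:
steps(0) = 1
steps(1) = 1
steps(2) = steps(1) + steps(0) = 1 + 1 = 2
steps(3) = steps(2) + steps(1) = 2 + 1 = 3
steps(4) = steps(3) + steps(2) = 3 + 2 = 5

5


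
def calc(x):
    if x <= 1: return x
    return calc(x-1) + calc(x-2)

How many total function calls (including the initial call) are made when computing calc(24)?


Let C(n) = total calls for calc(n)
C(0) = 1, C(1) = 1
C(2) = 1 + C(1) + C(0) = 1 + 1 + 1 = 3
C(3) = 1 + C(2) + C(1) = 1 + 3 + 1 = 5
C(4) = 1 + C(3) + C(2) = 1 + 5 + 3 = 9
C(5) = 1 + C(4) + C(3) = 1 + 9 + 5 = 15
C(6) = 1 + C(5) + C(4) = 1 + 15 + 9 = 25
C(7) = 1 + C(6) + C(5) = 1 + 25 + 15 = 41
C(8) = 1 + C(7) + C(6) = 1 + 41 + 25 = 67
C(9) = 1 + C(8) + C(7) = 1 + 67 + 41 = 109
C(10) = 1 + C(9) + C(8) = 1 + 109 + 67 = 177
C(11) = 1 + C(10) + C(9) = 1 + 177 + 109 = 287
C(12) = 1 + C(11) + C(10) = 1 + 287 + 177 = 465
C(13) = 1 + C(12) + C(11) = 1 + 465 + 287 = 753
C(14) = 1 + C(13) + C(12) = 1 + 753 + 465 = 1219
C(15) = 1 + C(14) + C(13) = 1 + 1219 + 753 = 1973
C(16) = 1 + C(15) + C(14) = 1 + 1973 + 1219 = 3193
C(17) = 1 + C(16) + C(15) = 1 + 3193 + 1973 = 5167
C(18) = 1 + C(17) + C(16) = 1 + 5167 + 3193 = 8361
C(19) = 1 + C(18) + C(17) = 1 + 8361 + 5167 = 13529
C(20) = 1 + C(19) + C(18) = 1 + 13529 + 8361 = 21891
C(21) = 1 + C(20) + C(19) = 1 + 21891 + 13529 = 35421
C(22) = 1 + C(21) + C(20) = 1 + 35421 + 21891 = 57313
C(23) = 1 + C(22) + C(21) = 1 + 57313 + 35421 = 92735
C(24) = 1 + C(23) + C(22) = 1 + 92735 + 57313 = 150049

150049


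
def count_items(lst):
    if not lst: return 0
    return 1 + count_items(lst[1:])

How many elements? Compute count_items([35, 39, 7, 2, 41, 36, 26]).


count_items([35, 39, 7, 2, 41, 36, 26]) = 1 + count_items([39, 7, 2, 41, 36, 26])
count_items([39, 7, 2, 41, 36, 26]) = 1 + count_items([7, 2, 41, 36, 26])
count_items([7, 2, 41, 36, 26]) = 1 + count_items([2, 41, 36, 26])
count_items([2, 41, 36, 26]) = 1 + count_items([41, 36, 26])
count_items([41, 36, 26]) = 1 + count_items([36, 26])
count_items([36, 26]) = 1 + count_items([26])
count_items([26]) = 1 + count_items([])
count_items([]) = 0  (base case)
Unwinding: 1 + 1 + 1 + 1 + 1 + 1 + 1 + 0 = 7

7


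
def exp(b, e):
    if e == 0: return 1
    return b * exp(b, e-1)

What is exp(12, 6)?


exp(12, 6)
= 12 * exp(12, 5)
= 12 * 12 * exp(12, 4)
= 12 * 12 * 12 * exp(12, 3)
= 12 * 12 * 12 * 12 * exp(12, 2)
= 12 * 12 * 12 * 12 * 12 * exp(12, 1)
= 12 * 12 * 12 * 12 * 12 * 12 * exp(12, 0)
= 12 * 12 * 12 * 12 * 12 * 12 * 1
= 2985984

2985984


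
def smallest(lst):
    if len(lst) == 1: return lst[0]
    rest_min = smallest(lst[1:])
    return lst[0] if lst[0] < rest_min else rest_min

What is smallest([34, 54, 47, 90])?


smallest([34, 54, 47, 90]): compare 34 with smallest([54, 47, 90])
smallest([54, 47, 90]): compare 54 with smallest([47, 90])
smallest([47, 90]): compare 47 with smallest([90])
smallest([90]) = 90  (base case)
Compare 47 with 90 -> 47
Compare 54 with 47 -> 47
Compare 34 with 47 -> 34

34


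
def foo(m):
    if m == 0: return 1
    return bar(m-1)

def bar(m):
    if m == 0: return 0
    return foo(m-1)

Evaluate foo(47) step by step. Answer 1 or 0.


foo(47) = bar(46)
bar(46) = foo(45)
foo(45) = bar(44)
bar(44) = foo(43)
foo(43) = bar(42)
bar(42) = foo(41)
foo(41) = bar(40)
bar(40) = foo(39)
foo(39) = bar(38)
bar(38) = foo(37)
foo(37) = bar(36)
bar(36) = foo(35)
foo(35) = bar(34)
bar(34) = foo(33)
foo(33) = bar(32)
bar(32) = foo(31)
foo(31) = bar(30)
bar(30) = foo(29)
foo(29) = bar(28)
bar(28) = foo(27)
foo(27) = bar(26)
bar(26) = foo(25)
foo(25) = bar(24)
bar(24) = foo(23)
foo(23) = bar(22)
bar(22) = foo(21)
foo(21) = bar(20)
bar(20) = foo(19)
foo(19) = bar(18)
bar(18) = foo(17)
foo(17) = bar(16)
bar(16) = foo(15)
foo(15) = bar(14)
bar(14) = foo(13)
foo(13) = bar(12)
bar(12) = foo(11)
foo(11) = bar(10)
bar(10) = foo(9)
foo(9) = bar(8)
bar(8) = foo(7)
foo(7) = bar(6)
bar(6) = foo(5)
foo(5) = bar(4)
bar(4) = foo(3)
foo(3) = bar(2)
bar(2) = foo(1)
foo(1) = bar(0)
bar(0) = 0  (base case)
Result: 0

0


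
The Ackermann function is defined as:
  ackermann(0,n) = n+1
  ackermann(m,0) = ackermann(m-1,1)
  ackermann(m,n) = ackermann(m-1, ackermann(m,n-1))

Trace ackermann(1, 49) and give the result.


ackermann(1, 49) = ackermann(0, ackermann(1, 48))
  ackermann(1, 48) = ackermann(0, ackermann(1, 47))
    ackermann(1, 47) = ackermann(0, ackermann(1, 46))
      ackermann(1, 46) = ackermann(0, ackermann(1, 45))
        ackermann(1, 45) = ackermann(0, ackermann(1, 44))
          ackermann(1, 44) = ackermann(0, ackermann(1, 43))
          ackermann(1, 43) = ackermann(0, ackermann(1, 42))
          ackermann(1, 42) = ackermann(0, ackermann(1, 41))
          ackermann(1, 41) = ackermann(0, ackermann(1, 40))
          ackermann(1, 40) = ackermann(0, ackermann(1, 39))
          ackermann(1, 39) = ackermann(0, ackermann(1, 38))
          ackermann(1, 38) = ackermann(0, ackermann(1, 37))
          ackermann(1, 37) = ackermann(0, ackermann(1, 36))
          ackermann(1, 36) = ackermann(0, ackermann(1, 35))
          ackermann(1, 35) = ackermann(0, ackermann(1, 34))
          ackermann(1, 34) = ackermann(0, ackermann(1, 33))
          ackermann(1, 33) = ackermann(0, ackermann(1, 32))
          ackermann(1, 32) = ackermann(0, ackermann(1, 31))
          ackermann(1, 31) = ackermann(0, ackermann(1, 30))
          ackermann(1, 30) = ackermann(0, ackermann(1, 29))
          ackermann(1, 29) = ackermann(0, ackermann(1, 28))
          ackermann(1, 28) = ackermann(0, ackermann(1, 27))
          ackermann(1, 27) = ackermann(0, ackermann(1, 26))
          ackermann(1, 26) = ackermann(0, ackermann(1, 25))
          ackermann(1, 25) = ackermann(0, ackermann(1, 24))
... (trace truncated)
Result: ackermann(1, 49) = 51

51


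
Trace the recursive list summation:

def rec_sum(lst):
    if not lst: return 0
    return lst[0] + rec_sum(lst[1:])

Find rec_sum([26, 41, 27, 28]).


rec_sum([26, 41, 27, 28]) = 26 + rec_sum([41, 27, 28])
rec_sum([41, 27, 28]) = 41 + rec_sum([27, 28])
rec_sum([27, 28]) = 27 + rec_sum([28])
rec_sum([28]) = 28 + rec_sum([])
rec_sum([]) = 0  (base case)
Total: 26 + 41 + 27 + 28 + 0 = 122

122


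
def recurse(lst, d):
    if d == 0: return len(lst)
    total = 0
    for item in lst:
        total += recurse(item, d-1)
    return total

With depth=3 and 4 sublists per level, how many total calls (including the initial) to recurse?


At depth 0 (root): 1 call
At depth 1: each of 1 parents calls recurse on 4 children = 4 calls
At depth 2: each of 4 parents calls recurse on 4 children = 16 calls
At depth 3: each of 16 parents calls recurse on 4 children = 64 calls
Total: 1 + 4 + 16 + 64 = 85

85


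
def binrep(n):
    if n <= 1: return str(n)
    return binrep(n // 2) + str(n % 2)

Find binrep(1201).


binrep(1201) = binrep(600) + '1'
binrep(600) = binrep(300) + '0'
binrep(300) = binrep(150) + '0'
binrep(150) = binrep(75) + '0'
binrep(75) = binrep(37) + '1'
binrep(37) = binrep(18) + '1'
binrep(18) = binrep(9) + '0'
binrep(9) = binrep(4) + '1'
binrep(4) = binrep(2) + '0'
binrep(2) = binrep(1) + '0'
binrep(1) = '1'  (base case)
Concatenating: '1' + '0' + '0' + '1' + '0' + '1' + '1' + '0' + '0' + '0' + '1' = '10010110001'

10010110001


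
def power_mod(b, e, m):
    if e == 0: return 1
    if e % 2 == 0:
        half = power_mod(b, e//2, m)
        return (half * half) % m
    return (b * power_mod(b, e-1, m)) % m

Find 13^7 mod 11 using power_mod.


power_mod(13, 7, 11): e is odd, compute power_mod(13, 6, 11)
  power_mod(13, 6, 11): e is even, compute power_mod(13, 3, 11)
    power_mod(13, 3, 11): e is odd, compute power_mod(13, 2, 11)
      power_mod(13, 2, 11): e is even, compute power_mod(13, 1, 11)
        power_mod(13, 1, 11): e is odd, compute power_mod(13, 0, 11)
          power_mod(13, 0, 11) = 1
        (13 * 1) % 11 = 2
      half=2, (2*2) % 11 = 4
    (13 * 4) % 11 = 8
  half=8, (8*8) % 11 = 9
(13 * 9) % 11 = 7

7


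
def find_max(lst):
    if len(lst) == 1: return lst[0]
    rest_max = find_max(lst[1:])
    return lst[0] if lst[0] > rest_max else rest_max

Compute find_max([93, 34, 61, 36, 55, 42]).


find_max([93, 34, 61, 36, 55, 42]): compare 93 with find_max([34, 61, 36, 55, 42])
find_max([34, 61, 36, 55, 42]): compare 34 with find_max([61, 36, 55, 42])
find_max([61, 36, 55, 42]): compare 61 with find_max([36, 55, 42])
find_max([36, 55, 42]): compare 36 with find_max([55, 42])
find_max([55, 42]): compare 55 with find_max([42])
find_max([42]) = 42  (base case)
Compare 55 with 42 -> 55
Compare 36 with 55 -> 55
Compare 61 with 55 -> 61
Compare 34 with 61 -> 61
Compare 93 with 61 -> 93

93


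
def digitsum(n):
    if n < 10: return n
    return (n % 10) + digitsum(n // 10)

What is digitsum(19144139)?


digitsum(19144139) = 9 + digitsum(1914413)
digitsum(1914413) = 3 + digitsum(191441)
digitsum(191441) = 1 + digitsum(19144)
digitsum(19144) = 4 + digitsum(1914)
digitsum(1914) = 4 + digitsum(191)
digitsum(191) = 1 + digitsum(19)
digitsum(19) = 9 + digitsum(1)
digitsum(1) = 1  (base case)
Total: 9 + 3 + 1 + 4 + 4 + 1 + 9 + 1 = 32

32


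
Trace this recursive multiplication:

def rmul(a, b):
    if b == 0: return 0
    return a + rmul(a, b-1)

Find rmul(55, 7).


rmul(55, 7) = 55 + rmul(55, 6)
rmul(55, 6) = 55 + rmul(55, 5)
rmul(55, 5) = 55 + rmul(55, 4)
rmul(55, 4) = 55 + rmul(55, 3)
rmul(55, 3) = 55 + rmul(55, 2)
rmul(55, 2) = 55 + rmul(55, 1)
rmul(55, 1) = 55 + rmul(55, 0)
rmul(55, 0) = 0  (base case)
Total: 55 + 55 + 55 + 55 + 55 + 55 + 55 + 0 = 385

385


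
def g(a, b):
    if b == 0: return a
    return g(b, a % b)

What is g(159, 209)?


g(159, 209) = g(209, 159)
g(209, 159) = g(159, 50)
g(159, 50) = g(50, 9)
g(50, 9) = g(9, 5)
g(9, 5) = g(5, 4)
g(5, 4) = g(4, 1)
g(4, 1) = g(1, 0)
g(1, 0) = 1  (base case)

1


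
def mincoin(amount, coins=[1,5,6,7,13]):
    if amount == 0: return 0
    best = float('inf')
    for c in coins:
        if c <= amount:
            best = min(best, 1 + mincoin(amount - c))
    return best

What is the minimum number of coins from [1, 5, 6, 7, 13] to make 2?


Building up with DP:
mincoin(0) = 0
mincoin(1) = min(1+mincoin(0)=1+0=1) = 1
mincoin(2) = min(1+mincoin(1)=1+1=2) = 2

2


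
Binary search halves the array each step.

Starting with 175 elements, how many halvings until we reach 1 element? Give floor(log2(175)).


175 / 2 = 87
87 / 2 = 43
43 / 2 = 21
21 / 2 = 10
10 / 2 = 5
5 / 2 = 2
2 / 2 = 1
Reached 1 after 7 halvings

7


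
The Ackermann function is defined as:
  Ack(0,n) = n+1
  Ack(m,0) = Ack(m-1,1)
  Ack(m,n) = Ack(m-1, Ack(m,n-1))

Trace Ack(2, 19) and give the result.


Ack(2, 19) = Ack(1, Ack(2, 18))
  Ack(2, 18) = Ack(1, Ack(2, 17))
    Ack(2, 17) = Ack(1, Ack(2, 16))
      Ack(2, 16) = Ack(1, Ack(2, 15))
        Ack(2, 15) = Ack(1, Ack(2, 14))
          Ack(2, 14) = Ack(1, Ack(2, 13))
          Ack(2, 13) = Ack(1, Ack(2, 12))
          Ack(2, 12) = Ack(1, Ack(2, 11))
          Ack(2, 11) = Ack(1, Ack(2, 10))
          Ack(2, 10) = Ack(1, Ack(2, 9))
          Ack(2, 9) = Ack(1, Ack(2, 8))
          Ack(2, 8) = Ack(1, Ack(2, 7))
          Ack(2, 7) = Ack(1, Ack(2, 6))
          Ack(2, 6) = Ack(1, Ack(2, 5))
          Ack(2, 5) = Ack(1, Ack(2, 4))
          Ack(2, 4) = Ack(1, Ack(2, 3))
          Ack(2, 3) = Ack(1, Ack(2, 2))
          Ack(2, 2) = Ack(1, Ack(2, 1))
          Ack(2, 1) = Ack(1, Ack(2, 0))
          Ack(2, 0) = Ack(1, 1)
          Ack(1, 1) = Ack(0, Ack(1, 0))
          Ack(1, 0) = Ack(0, 1)
          Ack(0, 1) = 2
            = Ack(0, 2)
          Ack(0, 2) = 3
... (trace truncated)
Result: Ack(2, 19) = 41

41


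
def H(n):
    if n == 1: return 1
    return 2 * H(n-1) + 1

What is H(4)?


H(4) = 2 * H(3) + 1
H(3) = 2 * H(2) + 1
H(2) = 2 * H(1) + 1
H(1) = 1  (base case)
H(2) = 2 * 1 + 1 = 3
H(3) = 2 * 3 + 1 = 7
H(4) = 2 * 7 + 1 = 15

15


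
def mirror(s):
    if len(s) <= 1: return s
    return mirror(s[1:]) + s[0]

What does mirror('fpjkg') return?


mirror('fpjkg') = mirror('pjkg') + 'f'
mirror('pjkg') = mirror('jkg') + 'p'
mirror('jkg') = mirror('kg') + 'j'
mirror('kg') = mirror('g') + 'k'
mirror('g') = 'g'  (base case)
Concatenating: 'g' + 'k' + 'j' + 'p' + 'f' = 'gkjpf'

gkjpf


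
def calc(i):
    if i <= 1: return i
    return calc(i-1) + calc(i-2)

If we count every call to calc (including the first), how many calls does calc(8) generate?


Let C(n) = total calls for calc(n)
C(0) = 1, C(1) = 1
C(2) = 1 + C(1) + C(0) = 1 + 1 + 1 = 3
C(3) = 1 + C(2) + C(1) = 1 + 3 + 1 = 5
C(4) = 1 + C(3) + C(2) = 1 + 5 + 3 = 9
C(5) = 1 + C(4) + C(3) = 1 + 9 + 5 = 15
C(6) = 1 + C(5) + C(4) = 1 + 15 + 9 = 25
C(7) = 1 + C(6) + C(5) = 1 + 25 + 15 = 41
C(8) = 1 + C(7) + C(6) = 1 + 41 + 25 = 67

67


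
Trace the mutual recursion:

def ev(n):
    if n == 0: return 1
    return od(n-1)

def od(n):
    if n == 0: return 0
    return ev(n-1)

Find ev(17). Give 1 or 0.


ev(17) = od(16)
od(16) = ev(15)
ev(15) = od(14)
od(14) = ev(13)
ev(13) = od(12)
od(12) = ev(11)
ev(11) = od(10)
od(10) = ev(9)
ev(9) = od(8)
od(8) = ev(7)
ev(7) = od(6)
od(6) = ev(5)
ev(5) = od(4)
od(4) = ev(3)
ev(3) = od(2)
od(2) = ev(1)
ev(1) = od(0)
od(0) = 0  (base case)
Result: 0

0


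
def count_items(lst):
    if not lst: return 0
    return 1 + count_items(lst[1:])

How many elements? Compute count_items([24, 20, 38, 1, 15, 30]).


count_items([24, 20, 38, 1, 15, 30]) = 1 + count_items([20, 38, 1, 15, 30])
count_items([20, 38, 1, 15, 30]) = 1 + count_items([38, 1, 15, 30])
count_items([38, 1, 15, 30]) = 1 + count_items([1, 15, 30])
count_items([1, 15, 30]) = 1 + count_items([15, 30])
count_items([15, 30]) = 1 + count_items([30])
count_items([30]) = 1 + count_items([])
count_items([]) = 0  (base case)
Unwinding: 1 + 1 + 1 + 1 + 1 + 1 + 0 = 6

6


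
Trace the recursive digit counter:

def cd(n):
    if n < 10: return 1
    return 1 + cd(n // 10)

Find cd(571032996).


cd(571032996) = 1 + cd(57103299)
cd(57103299) = 1 + cd(5710329)
cd(5710329) = 1 + cd(571032)
cd(571032) = 1 + cd(57103)
cd(57103) = 1 + cd(5710)
cd(5710) = 1 + cd(571)
cd(571) = 1 + cd(57)
cd(57) = 1 + cd(5)
cd(5) = 1  (base case: 5 < 10)
Unwinding: 1 + 1 + 1 + 1 + 1 + 1 + 1 + 1 + 1 = 9

9


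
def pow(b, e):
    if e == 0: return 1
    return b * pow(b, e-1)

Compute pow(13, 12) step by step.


pow(13, 12)
= 13 * pow(13, 11)
= 13 * 13 * pow(13, 10)
= 13 * 13 * 13 * pow(13, 9)
= 13 * 13 * 13 * 13 * pow(13, 8)
= 13 * 13 * 13 * 13 * 13 * pow(13, 7)
= 13 * 13 * 13 * 13 * 13 * 13 * pow(13, 6)
= 13 * 13 * 13 * 13 * 13 * 13 * 13 * pow(13, 5)
= 13 * 13 * 13 * 13 * 13 * 13 * 13 * 13 * pow(13, 4)
= 13 * 13 * 13 * 13 * 13 * 13 * 13 * 13 * 13 * pow(13, 3)
= 13 * 13 * 13 * 13 * 13 * 13 * 13 * 13 * 13 * 13 * pow(13, 2)
= 13 * 13 * 13 * 13 * 13 * 13 * 13 * 13 * 13 * 13 * 13 * pow(13, 1)
= 13 * 13 * 13 * 13 * 13 * 13 * 13 * 13 * 13 * 13 * 13 * 13 * pow(13, 0)
= 13 * 13 * 13 * 13 * 13 * 13 * 13 * 13 * 13 * 13 * 13 * 13 * 1
= 23298085122481

23298085122481


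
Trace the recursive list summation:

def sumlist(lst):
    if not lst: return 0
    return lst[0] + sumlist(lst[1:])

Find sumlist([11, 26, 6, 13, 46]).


sumlist([11, 26, 6, 13, 46]) = 11 + sumlist([26, 6, 13, 46])
sumlist([26, 6, 13, 46]) = 26 + sumlist([6, 13, 46])
sumlist([6, 13, 46]) = 6 + sumlist([13, 46])
sumlist([13, 46]) = 13 + sumlist([46])
sumlist([46]) = 46 + sumlist([])
sumlist([]) = 0  (base case)
Total: 11 + 26 + 6 + 13 + 46 + 0 = 102

102


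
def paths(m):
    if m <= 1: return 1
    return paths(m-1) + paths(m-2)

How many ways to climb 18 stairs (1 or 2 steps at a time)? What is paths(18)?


Building up from base cases:
paths(0) = 1
paths(1) = 1
paths(2) = paths(1) + paths(0) = 1 + 1 = 2
paths(3) = paths(2) + paths(1) = 2 + 1 = 3
paths(4) = paths(3) + paths(2) = 3 + 2 = 5
paths(5) = paths(4) + paths(3) = 5 + 3 = 8
paths(6) = paths(5) + paths(4) = 8 + 5 = 13
paths(7) = paths(6) + paths(5) = 13 + 8 = 21
paths(8) = paths(7) + paths(6) = 21 + 13 = 34
paths(9) = paths(8) + paths(7) = 34 + 21 = 55
paths(10) = paths(9) + paths(8) = 55 + 34 = 89
paths(11) = paths(10) + paths(9) = 89 + 55 = 144
paths(12) = paths(11) + paths(10) = 144 + 89 = 233
paths(13) = paths(12) + paths(11) = 233 + 144 = 377
paths(14) = paths(13) + paths(12) = 377 + 233 = 610
paths(15) = paths(14) + paths(13) = 610 + 377 = 987
paths(16) = paths(15) + paths(14) = 987 + 610 = 1597
paths(17) = paths(16) + paths(15) = 1597 + 987 = 2584
paths(18) = paths(17) + paths(16) = 2584 + 1597 = 4181

4181


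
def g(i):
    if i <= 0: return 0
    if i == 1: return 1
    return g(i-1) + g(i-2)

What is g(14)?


Computing g(14) bottom-up:
g(0) = 0
g(1) = 1
g(2) = g(1) + g(0) = 1 + 0 = 1
g(3) = g(2) + g(1) = 1 + 1 = 2
g(4) = g(3) + g(2) = 2 + 1 = 3
g(5) = g(4) + g(3) = 3 + 2 = 5
g(6) = g(5) + g(4) = 5 + 3 = 8
g(7) = g(6) + g(5) = 8 + 5 = 13
g(8) = g(7) + g(6) = 13 + 8 = 21
g(9) = g(8) + g(7) = 21 + 13 = 34
g(10) = g(9) + g(8) = 34 + 21 = 55
g(11) = g(10) + g(9) = 55 + 34 = 89
g(12) = g(11) + g(10) = 89 + 55 = 144
g(13) = g(12) + g(11) = 144 + 89 = 233
g(14) = g(13) + g(12) = 233 + 144 = 377

377


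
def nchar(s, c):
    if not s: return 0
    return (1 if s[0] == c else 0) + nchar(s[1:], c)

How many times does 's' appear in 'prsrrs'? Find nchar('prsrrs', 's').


s[0]='p' != 's' -> 0
s[0]='r' != 's' -> 0
s[0]='s' == 's' -> 1
s[0]='r' != 's' -> 0
s[0]='r' != 's' -> 0
s[0]='s' == 's' -> 1
Sum: 0 + 0 + 1 + 0 + 0 + 1 = 2

2


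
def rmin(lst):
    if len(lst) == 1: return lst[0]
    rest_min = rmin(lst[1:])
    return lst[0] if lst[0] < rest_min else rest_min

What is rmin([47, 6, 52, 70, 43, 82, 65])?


rmin([47, 6, 52, 70, 43, 82, 65]): compare 47 with rmin([6, 52, 70, 43, 82, 65])
rmin([6, 52, 70, 43, 82, 65]): compare 6 with rmin([52, 70, 43, 82, 65])
rmin([52, 70, 43, 82, 65]): compare 52 with rmin([70, 43, 82, 65])
rmin([70, 43, 82, 65]): compare 70 with rmin([43, 82, 65])
rmin([43, 82, 65]): compare 43 with rmin([82, 65])
rmin([82, 65]): compare 82 with rmin([65])
rmin([65]) = 65  (base case)
Compare 82 with 65 -> 65
Compare 43 with 65 -> 43
Compare 70 with 43 -> 43
Compare 52 with 43 -> 43
Compare 6 with 43 -> 6
Compare 47 with 6 -> 6

6


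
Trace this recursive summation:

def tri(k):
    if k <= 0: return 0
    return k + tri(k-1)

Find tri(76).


tri(76)
= 76 + 75 + 74 + 73 + 72 + 71 + 70 + 69 + 68 + 67 + 66 + 65 + 64 + 63 + 62 + 61 + 60 + 59 + 58 + 57 + 56 + 55 + 54 + 53 + 52 + 51 + 50 + 49 + 48 + 47 + 46 + 45 + 44 + 43 + 42 + 41 + 40 + 39 + 38 + 37 + 36 + 35 + 34 + 33 + 32 + 31 + 30 + 29 + 28 + 27 + 26 + 25 + 24 + 23 + 22 + 21 + 20 + 19 + 18 + 17 + 16 + 15 + 14 + 13 + 12 + 11 + 10 + 9 + 8 + 7 + 6 + 5 + 4 + 3 + 2 + 1 + tri(0)
= 76 + 75 + 74 + 73 + 72 + 71 + 70 + 69 + 68 + 67 + 66 + 65 + 64 + 63 + 62 + 61 + 60 + 59 + 58 + 57 + 56 + 55 + 54 + 53 + 52 + 51 + 50 + 49 + 48 + 47 + 46 + 45 + 44 + 43 + 42 + 41 + 40 + 39 + 38 + 37 + 36 + 35 + 34 + 33 + 32 + 31 + 30 + 29 + 28 + 27 + 26 + 25 + 24 + 23 + 22 + 21 + 20 + 19 + 18 + 17 + 16 + 15 + 14 + 13 + 12 + 11 + 10 + 9 + 8 + 7 + 6 + 5 + 4 + 3 + 2 + 1 + 0
= 2926

2926


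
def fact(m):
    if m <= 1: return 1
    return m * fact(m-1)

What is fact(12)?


fact(12)
= 12 * fact(11)
= 12 * 11 * fact(10)
= 12 * 11 * 10 * fact(9)
= 12 * 11 * 10 * 9 * fact(8)
= 12 * 11 * 10 * 9 * 8 * fact(7)
= 12 * 11 * 10 * 9 * 8 * 7 * fact(6)
= 12 * 11 * 10 * 9 * 8 * 7 * 6 * fact(5)
= 12 * 11 * 10 * 9 * 8 * 7 * 6 * 5 * fact(4)
= 12 * 11 * 10 * 9 * 8 * 7 * 6 * 5 * 4 * fact(3)
= 12 * 11 * 10 * 9 * 8 * 7 * 6 * 5 * 4 * 3 * fact(2)
= 12 * 11 * 10 * 9 * 8 * 7 * 6 * 5 * 4 * 3 * 2 * fact(1)
= 12 * 11 * 10 * 9 * 8 * 7 * 6 * 5 * 4 * 3 * 2 * 1
= 479001600

479001600


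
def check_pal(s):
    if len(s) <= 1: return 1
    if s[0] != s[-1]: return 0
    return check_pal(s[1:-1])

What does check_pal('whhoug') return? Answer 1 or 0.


check_pal('whhoug'): s[0]='w' != s[-1]='g' -> return 0
Result: 0 (not a palindrome)

0


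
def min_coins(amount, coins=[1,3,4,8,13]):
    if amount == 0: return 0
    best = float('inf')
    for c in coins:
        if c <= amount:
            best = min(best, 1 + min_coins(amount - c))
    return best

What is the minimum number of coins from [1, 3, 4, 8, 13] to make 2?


Building up with DP:
min_coins(0) = 0
min_coins(1) = min(1+min_coins(0)=1+0=1) = 1
min_coins(2) = min(1+min_coins(1)=1+1=2) = 2

2


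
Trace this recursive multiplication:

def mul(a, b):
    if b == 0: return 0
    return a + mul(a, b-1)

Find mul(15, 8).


mul(15, 8) = 15 + mul(15, 7)
mul(15, 7) = 15 + mul(15, 6)
mul(15, 6) = 15 + mul(15, 5)
mul(15, 5) = 15 + mul(15, 4)
mul(15, 4) = 15 + mul(15, 3)
mul(15, 3) = 15 + mul(15, 2)
mul(15, 2) = 15 + mul(15, 1)
mul(15, 1) = 15 + mul(15, 0)
mul(15, 0) = 0  (base case)
Total: 15 + 15 + 15 + 15 + 15 + 15 + 15 + 15 + 0 = 120

120


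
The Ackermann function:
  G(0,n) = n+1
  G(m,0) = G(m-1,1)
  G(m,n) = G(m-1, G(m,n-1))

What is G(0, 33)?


G(0, 33) = 34
Result: G(0, 33) = 34

34


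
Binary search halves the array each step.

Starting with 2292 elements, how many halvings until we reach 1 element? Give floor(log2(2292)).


2292 / 2 = 1146
1146 / 2 = 573
573 / 2 = 286
286 / 2 = 143
143 / 2 = 71
71 / 2 = 35
35 / 2 = 17
17 / 2 = 8
8 / 2 = 4
4 / 2 = 2
2 / 2 = 1
Reached 1 after 11 halvings

11


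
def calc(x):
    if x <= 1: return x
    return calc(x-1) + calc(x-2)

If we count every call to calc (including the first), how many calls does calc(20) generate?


Let C(n) = total calls for calc(n)
C(0) = 1, C(1) = 1
C(2) = 1 + C(1) + C(0) = 1 + 1 + 1 = 3
C(3) = 1 + C(2) + C(1) = 1 + 3 + 1 = 5
C(4) = 1 + C(3) + C(2) = 1 + 5 + 3 = 9
C(5) = 1 + C(4) + C(3) = 1 + 9 + 5 = 15
C(6) = 1 + C(5) + C(4) = 1 + 15 + 9 = 25
C(7) = 1 + C(6) + C(5) = 1 + 25 + 15 = 41
C(8) = 1 + C(7) + C(6) = 1 + 41 + 25 = 67
C(9) = 1 + C(8) + C(7) = 1 + 67 + 41 = 109
C(10) = 1 + C(9) + C(8) = 1 + 109 + 67 = 177
C(11) = 1 + C(10) + C(9) = 1 + 177 + 109 = 287
C(12) = 1 + C(11) + C(10) = 1 + 287 + 177 = 465
C(13) = 1 + C(12) + C(11) = 1 + 465 + 287 = 753
C(14) = 1 + C(13) + C(12) = 1 + 753 + 465 = 1219
C(15) = 1 + C(14) + C(13) = 1 + 1219 + 753 = 1973
C(16) = 1 + C(15) + C(14) = 1 + 1973 + 1219 = 3193
C(17) = 1 + C(16) + C(15) = 1 + 3193 + 1973 = 5167
C(18) = 1 + C(17) + C(16) = 1 + 5167 + 3193 = 8361
C(19) = 1 + C(18) + C(17) = 1 + 8361 + 5167 = 13529
C(20) = 1 + C(19) + C(18) = 1 + 13529 + 8361 = 21891

21891


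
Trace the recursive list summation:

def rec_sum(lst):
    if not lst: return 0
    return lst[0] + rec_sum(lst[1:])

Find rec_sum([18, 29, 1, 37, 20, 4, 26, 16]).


rec_sum([18, 29, 1, 37, 20, 4, 26, 16]) = 18 + rec_sum([29, 1, 37, 20, 4, 26, 16])
rec_sum([29, 1, 37, 20, 4, 26, 16]) = 29 + rec_sum([1, 37, 20, 4, 26, 16])
rec_sum([1, 37, 20, 4, 26, 16]) = 1 + rec_sum([37, 20, 4, 26, 16])
rec_sum([37, 20, 4, 26, 16]) = 37 + rec_sum([20, 4, 26, 16])
rec_sum([20, 4, 26, 16]) = 20 + rec_sum([4, 26, 16])
rec_sum([4, 26, 16]) = 4 + rec_sum([26, 16])
rec_sum([26, 16]) = 26 + rec_sum([16])
rec_sum([16]) = 16 + rec_sum([])
rec_sum([]) = 0  (base case)
Total: 18 + 29 + 1 + 37 + 20 + 4 + 26 + 16 + 0 = 151

151


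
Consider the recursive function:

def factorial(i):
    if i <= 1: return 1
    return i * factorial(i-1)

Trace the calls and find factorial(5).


factorial(5)
= 5 * factorial(4)
= 5 * 4 * factorial(3)
= 5 * 4 * 3 * factorial(2)
= 5 * 4 * 3 * 2 * factorial(1)
= 5 * 4 * 3 * 2 * 1
= 120

120


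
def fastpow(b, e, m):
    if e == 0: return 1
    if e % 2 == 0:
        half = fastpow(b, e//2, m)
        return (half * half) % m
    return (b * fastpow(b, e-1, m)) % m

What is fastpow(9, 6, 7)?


fastpow(9, 6, 7): e is even, compute fastpow(9, 3, 7)
  fastpow(9, 3, 7): e is odd, compute fastpow(9, 2, 7)
    fastpow(9, 2, 7): e is even, compute fastpow(9, 1, 7)
      fastpow(9, 1, 7): e is odd, compute fastpow(9, 0, 7)
        fastpow(9, 0, 7) = 1
      (9 * 1) % 7 = 2
    half=2, (2*2) % 7 = 4
  (9 * 4) % 7 = 1
half=1, (1*1) % 7 = 1

1


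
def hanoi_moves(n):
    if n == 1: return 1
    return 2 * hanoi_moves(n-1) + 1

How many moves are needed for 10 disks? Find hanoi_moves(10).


hanoi_moves(10) = 2 * hanoi_moves(9) + 1
hanoi_moves(9) = 2 * hanoi_moves(8) + 1
hanoi_moves(8) = 2 * hanoi_moves(7) + 1
hanoi_moves(7) = 2 * hanoi_moves(6) + 1
hanoi_moves(6) = 2 * hanoi_moves(5) + 1
hanoi_moves(5) = 2 * hanoi_moves(4) + 1
hanoi_moves(4) = 2 * hanoi_moves(3) + 1
hanoi_moves(3) = 2 * hanoi_moves(2) + 1
hanoi_moves(2) = 2 * hanoi_moves(1) + 1
hanoi_moves(1) = 1  (base case)
hanoi_moves(2) = 2 * 1 + 1 = 3
hanoi_moves(3) = 2 * 3 + 1 = 7
hanoi_moves(4) = 2 * 7 + 1 = 15
hanoi_moves(5) = 2 * 15 + 1 = 31
hanoi_moves(6) = 2 * 31 + 1 = 63
hanoi_moves(7) = 2 * 63 + 1 = 127
hanoi_moves(8) = 2 * 127 + 1 = 255
hanoi_moves(9) = 2 * 255 + 1 = 511
hanoi_moves(10) = 2 * 511 + 1 = 1023

1023


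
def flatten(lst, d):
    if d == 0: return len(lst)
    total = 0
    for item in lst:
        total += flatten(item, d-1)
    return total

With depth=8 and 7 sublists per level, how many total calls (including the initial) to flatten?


At depth 0 (root): 1 call
At depth 1: each of 1 parents calls flatten on 7 children = 7 calls
At depth 2: each of 7 parents calls flatten on 7 children = 49 calls
At depth 3: each of 49 parents calls flatten on 7 children = 343 calls
At depth 4: each of 343 parents calls flatten on 7 children = 2401 calls
At depth 5: each of 2401 parents calls flatten on 7 children = 16807 calls
At depth 6: each of 16807 parents calls flatten on 7 children = 117649 calls
At depth 7: each of 117649 parents calls flatten on 7 children = 823543 calls
At depth 8: each of 823543 parents calls flatten on 7 children = 5764801 calls
Total: 1 + 7 + 49 + 343 + 2401 + 16807 + 117649 + 823543 + 5764801 = 6725601

6725601
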